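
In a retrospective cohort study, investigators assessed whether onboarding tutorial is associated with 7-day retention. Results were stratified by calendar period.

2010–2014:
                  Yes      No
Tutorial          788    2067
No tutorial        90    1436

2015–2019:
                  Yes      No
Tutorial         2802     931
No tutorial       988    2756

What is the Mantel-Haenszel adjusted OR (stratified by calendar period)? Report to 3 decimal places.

7.802

OR_MH = Σ(aᵢdᵢ/nᵢ) / Σ(bᵢcᵢ/nᵢ), where nᵢ is the stratum total.
Stratum 1 (2010–2014): n = 4381; a·d/n = 788·1436/4381 = 258.2899; b·c/n = 2067·90/4381 = 42.4629
Stratum 2 (2015–2019): n = 7477; a·d/n = 2802·2756/7477 = 1032.8089; b·c/n = 931·988/7477 = 123.0210
OR_MH = (258.2899 + 1032.8089) / (42.4629 + 123.0210) = 1291.0988 / 165.4839 = 7.80196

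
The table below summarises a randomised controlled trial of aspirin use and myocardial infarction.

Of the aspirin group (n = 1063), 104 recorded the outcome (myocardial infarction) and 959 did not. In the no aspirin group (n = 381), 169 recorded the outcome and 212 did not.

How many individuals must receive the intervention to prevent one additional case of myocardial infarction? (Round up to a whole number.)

Risk in treated group = 104/1063 = 0.09784; risk in control = 169/381 = 0.44357.
Absolute risk reduction = 0.44357 − 0.09784 = 0.34573
NNT = 1 / ARR = 1 / 0.34573 = 2.892 → round up → 3

3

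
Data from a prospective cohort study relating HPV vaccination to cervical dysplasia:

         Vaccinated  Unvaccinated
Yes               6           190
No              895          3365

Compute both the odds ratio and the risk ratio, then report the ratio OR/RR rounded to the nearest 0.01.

Reading the table with exposure as columns: a = 6 (Vaccinated, case), b = 895 (Vaccinated, non-case), c = 190 (Unvaccinated, case), d = 3365.
OR = (6·3365)/(895·190) = 20190/170050 = 0.11873
Risk in exposed = 6/901 = 0.00666; risk in unexposed = 190/3555 = 0.05345; RR = 0.12460
OR/RR = 0.11873 / 0.12460 = 0.95290
The outcome is rare in both groups, so OR ≈ RR (ratio near 1).

0.95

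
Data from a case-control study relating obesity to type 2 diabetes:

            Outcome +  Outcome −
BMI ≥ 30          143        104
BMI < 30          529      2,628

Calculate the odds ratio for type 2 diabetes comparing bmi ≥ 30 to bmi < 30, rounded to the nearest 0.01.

6.83

Cells: a = 143, b = 104, c = 529, d = 2628.
OR = (a·d)/(b·c) = (143 × 2628) / (104 × 529) = 375804 / 55016 = 6.83081
The odds of type 2 diabetes are about 6.83 times as high in the bmi ≥ 30 group.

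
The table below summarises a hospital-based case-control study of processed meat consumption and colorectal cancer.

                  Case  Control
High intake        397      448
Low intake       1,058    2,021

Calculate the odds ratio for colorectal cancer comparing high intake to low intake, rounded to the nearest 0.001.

Cells: a = 397, b = 448, c = 1058, d = 2021.
OR = (a·d)/(b·c) = (397 × 2021) / (448 × 1058) = 802337 / 473984 = 1.69275
The odds of colorectal cancer are about 1.69 times as high in the high intake group.

1.693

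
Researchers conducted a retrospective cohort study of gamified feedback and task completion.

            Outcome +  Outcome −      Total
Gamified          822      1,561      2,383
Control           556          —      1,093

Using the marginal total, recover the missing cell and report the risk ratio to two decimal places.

0.68

The missing cell is in the unexposed row: 1093 − 556 = 537.
So a = 822, b = 1561, c = 556, d = 537.
RR = [a/(a+b)] / [c/(c+d)] = (822/2383) / (556/1093) = 0.34494/0.50869 = 0.67810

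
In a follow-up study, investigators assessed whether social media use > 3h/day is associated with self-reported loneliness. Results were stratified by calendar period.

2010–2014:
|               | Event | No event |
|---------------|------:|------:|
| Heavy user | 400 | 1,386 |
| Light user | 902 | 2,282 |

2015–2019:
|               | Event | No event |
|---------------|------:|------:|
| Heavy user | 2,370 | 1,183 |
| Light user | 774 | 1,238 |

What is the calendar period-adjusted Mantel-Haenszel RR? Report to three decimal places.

RR_MH = Σ(aᵢ·n₀ᵢ/nᵢ) / Σ(cᵢ·n₁ᵢ/nᵢ), with n₁ᵢ = aᵢ+bᵢ (exposed), n₀ᵢ = cᵢ+dᵢ (unexposed), nᵢ = n₁ᵢ+n₀ᵢ.
Stratum 1 (2010–2014): n₁ = 1786, n₀ = 3184, n = 4970; a·n₀/n = 400·3184/4970 = 256.2575; c·n₁/n = 902·1786/4970 = 324.1392
Stratum 2 (2015–2019): n₁ = 3553, n₀ = 2012, n = 5565; a·n₀/n = 2370·2012/5565 = 856.8625; c·n₁/n = 774·3553/5565 = 494.1639
RR_MH = (256.2575 + 856.8625) / (324.1392 + 494.1639) = 1113.1201 / 818.3031 = 1.36028

1.360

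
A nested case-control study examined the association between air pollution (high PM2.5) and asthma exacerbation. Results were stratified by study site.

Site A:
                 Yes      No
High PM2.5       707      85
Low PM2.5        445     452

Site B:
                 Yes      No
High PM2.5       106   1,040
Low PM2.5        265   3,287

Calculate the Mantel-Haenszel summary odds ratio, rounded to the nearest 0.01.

OR_MH = Σ(aᵢdᵢ/nᵢ) / Σ(bᵢcᵢ/nᵢ), where nᵢ is the stratum total.
Stratum 1 (Site A): n = 1689; a·d/n = 707·452/1689 = 189.2031; b·c/n = 85·445/1689 = 22.3949
Stratum 2 (Site B): n = 4698; a·d/n = 106·3287/4698 = 74.1639; b·c/n = 1040·265/4698 = 58.6633
OR_MH = (189.2031 + 74.1639) / (22.3949 + 58.6633) = 263.3670 / 81.0582 = 3.24911

3.25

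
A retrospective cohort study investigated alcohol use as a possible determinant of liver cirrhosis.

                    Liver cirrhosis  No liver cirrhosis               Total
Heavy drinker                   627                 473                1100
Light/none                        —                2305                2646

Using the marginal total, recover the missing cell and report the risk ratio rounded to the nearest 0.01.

4.42

The missing cell is in the unexposed row: 2646 − 2305 = 341.
So a = 627, b = 473, c = 341, d = 2305.
RR = [a/(a+b)] / [c/(c+d)] = (627/1100) / (341/2646) = 0.57000/0.12887 = 4.42293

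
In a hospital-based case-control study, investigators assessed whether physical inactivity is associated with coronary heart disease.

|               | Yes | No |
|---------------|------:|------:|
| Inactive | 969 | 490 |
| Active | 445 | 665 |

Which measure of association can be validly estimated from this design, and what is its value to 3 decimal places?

2.955

Cells: a = 969, b = 490, c = 445, d = 665.
This is a hospital-based case-control study: participants were sampled on outcome status, so risks in the source population cannot be estimated directly — relative risk is not valid here. The odds ratio is the appropriate measure.
OR = (a·d)/(b·c) = (969 × 665) / (490 × 445) = 644385 / 218050 = 2.95522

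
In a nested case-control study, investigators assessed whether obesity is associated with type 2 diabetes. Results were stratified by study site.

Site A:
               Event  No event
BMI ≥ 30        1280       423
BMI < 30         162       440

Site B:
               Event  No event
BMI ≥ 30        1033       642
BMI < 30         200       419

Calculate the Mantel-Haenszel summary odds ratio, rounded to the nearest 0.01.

5.05

OR_MH = Σ(aᵢdᵢ/nᵢ) / Σ(bᵢcᵢ/nᵢ), where nᵢ is the stratum total.
Stratum 1 (Site A): n = 2305; a·d/n = 1280·440/2305 = 244.3384; b·c/n = 423·162/2305 = 29.7293
Stratum 2 (Site B): n = 2294; a·d/n = 1033·419/2294 = 188.6779; b·c/n = 642·200/2294 = 55.9721
OR_MH = (244.3384 + 188.6779) / (29.7293 + 55.9721) = 433.0163 / 85.7014 = 5.05262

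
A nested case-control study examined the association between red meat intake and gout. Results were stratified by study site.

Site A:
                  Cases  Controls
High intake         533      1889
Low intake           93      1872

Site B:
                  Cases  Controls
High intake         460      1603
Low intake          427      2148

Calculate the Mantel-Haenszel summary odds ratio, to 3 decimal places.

2.348

OR_MH = Σ(aᵢdᵢ/nᵢ) / Σ(bᵢcᵢ/nᵢ), where nᵢ is the stratum total.
Stratum 1 (Site A): n = 4387; a·d/n = 533·1872/4387 = 227.4393; b·c/n = 1889·93/4387 = 40.0449
Stratum 2 (Site B): n = 4638; a·d/n = 460·2148/4638 = 213.0401; b·c/n = 1603·427/4638 = 147.5811
OR_MH = (227.4393 + 213.0401) / (40.0449 + 147.5811) = 440.4794 / 187.6260 = 2.34765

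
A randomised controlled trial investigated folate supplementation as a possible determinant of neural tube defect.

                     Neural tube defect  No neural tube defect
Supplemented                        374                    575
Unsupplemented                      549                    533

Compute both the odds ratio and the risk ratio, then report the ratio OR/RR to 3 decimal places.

Cells: a = 374, b = 575, c = 549, d = 533.
OR = (374·533)/(575·549) = 199342/315675 = 0.63148
Risk in exposed = 374/949 = 0.39410; risk in unexposed = 549/1082 = 0.50739; RR = 0.77671
OR/RR = 0.63148 / 0.77671 = 0.81301
The outcome is not rare, so the OR lies further from 1 than the RR.

0.813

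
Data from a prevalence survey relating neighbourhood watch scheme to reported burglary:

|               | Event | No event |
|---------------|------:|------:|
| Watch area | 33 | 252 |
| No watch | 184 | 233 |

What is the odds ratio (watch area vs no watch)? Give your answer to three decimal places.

0.166

Cells: a = 33, b = 252, c = 184, d = 233.
OR = (a·d)/(b·c) = (33 × 233) / (252 × 184) = 7689 / 46368 = 0.16583
Exposure is associated with lower odds of reported burglary (OR = 0.17 < 1).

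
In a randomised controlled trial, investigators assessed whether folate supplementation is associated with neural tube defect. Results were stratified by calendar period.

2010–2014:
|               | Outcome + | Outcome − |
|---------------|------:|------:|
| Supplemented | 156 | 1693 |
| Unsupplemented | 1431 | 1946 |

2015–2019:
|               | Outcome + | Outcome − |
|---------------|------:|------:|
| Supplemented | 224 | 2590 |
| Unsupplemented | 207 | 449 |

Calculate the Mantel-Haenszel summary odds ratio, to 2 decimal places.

OR_MH = Σ(aᵢdᵢ/nᵢ) / Σ(bᵢcᵢ/nᵢ), where nᵢ is the stratum total.
Stratum 1 (2010–2014): n = 5226; a·d/n = 156·1946/5226 = 58.0896; b·c/n = 1693·1431/5226 = 463.5827
Stratum 2 (2015–2019): n = 3470; a·d/n = 224·449/3470 = 28.9844; b·c/n = 2590·207/3470 = 154.5043
OR_MH = (58.0896 + 28.9844) / (463.5827 + 154.5043) = 87.0740 / 618.0870 = 0.14088

0.14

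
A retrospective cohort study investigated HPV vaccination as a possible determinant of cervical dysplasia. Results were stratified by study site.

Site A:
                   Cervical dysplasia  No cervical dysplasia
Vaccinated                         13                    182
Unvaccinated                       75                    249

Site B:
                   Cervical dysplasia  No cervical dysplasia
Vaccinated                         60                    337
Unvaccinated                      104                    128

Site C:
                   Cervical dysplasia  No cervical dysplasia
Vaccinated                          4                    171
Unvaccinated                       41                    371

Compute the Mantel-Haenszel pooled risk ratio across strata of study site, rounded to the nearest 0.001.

0.312

RR_MH = Σ(aᵢ·n₀ᵢ/nᵢ) / Σ(cᵢ·n₁ᵢ/nᵢ), with n₁ᵢ = aᵢ+bᵢ (exposed), n₀ᵢ = cᵢ+dᵢ (unexposed), nᵢ = n₁ᵢ+n₀ᵢ.
Stratum 1 (Site A): n₁ = 195, n₀ = 324, n = 519; a·n₀/n = 13·324/519 = 8.1156; c·n₁/n = 75·195/519 = 28.1792
Stratum 2 (Site B): n₁ = 397, n₀ = 232, n = 629; a·n₀/n = 60·232/629 = 22.1304; c·n₁/n = 104·397/629 = 65.6407
Stratum 3 (Site C): n₁ = 175, n₀ = 412, n = 587; a·n₀/n = 4·412/587 = 2.8075; c·n₁/n = 41·175/587 = 12.2232
RR_MH = (8.1156 + 22.1304 + 2.8075) / (28.1792 + 65.6407 + 12.2232) = 33.0535 / 106.0431 = 0.31170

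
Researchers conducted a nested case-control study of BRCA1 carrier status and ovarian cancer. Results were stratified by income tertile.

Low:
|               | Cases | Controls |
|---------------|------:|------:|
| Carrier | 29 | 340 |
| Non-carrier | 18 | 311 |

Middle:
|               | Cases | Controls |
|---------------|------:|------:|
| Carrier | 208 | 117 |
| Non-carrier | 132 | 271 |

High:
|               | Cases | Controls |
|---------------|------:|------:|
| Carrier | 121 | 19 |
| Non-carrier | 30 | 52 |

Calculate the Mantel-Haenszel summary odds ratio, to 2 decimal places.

3.65

OR_MH = Σ(aᵢdᵢ/nᵢ) / Σ(bᵢcᵢ/nᵢ), where nᵢ is the stratum total.
Stratum 1 (Low): n = 698; a·d/n = 29·311/698 = 12.9212; b·c/n = 340·18/698 = 8.7679
Stratum 2 (Middle): n = 728; a·d/n = 208·271/728 = 77.4286; b·c/n = 117·132/728 = 21.2143
Stratum 3 (High): n = 222; a·d/n = 121·52/222 = 28.3423; b·c/n = 19·30/222 = 2.5676
OR_MH = (12.9212 + 77.4286 + 28.3423) / (8.7679 + 21.2143 + 2.5676) = 118.6921 / 32.5498 = 3.64648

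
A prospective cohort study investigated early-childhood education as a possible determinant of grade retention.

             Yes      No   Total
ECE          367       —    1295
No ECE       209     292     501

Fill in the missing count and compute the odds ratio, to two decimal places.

The missing cell is in the exposed row: 1295 − 367 = 928.
So a = 367, b = 928, c = 209, d = 292.
OR = (a·d)/(b·c) = (367 × 292) / (928 × 209) = 107164 / 193952 = 0.55253

0.55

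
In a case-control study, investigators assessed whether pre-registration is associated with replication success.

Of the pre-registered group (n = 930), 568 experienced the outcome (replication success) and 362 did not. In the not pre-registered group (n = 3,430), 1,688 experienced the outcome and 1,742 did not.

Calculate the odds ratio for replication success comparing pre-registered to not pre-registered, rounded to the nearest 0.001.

1.619

From the description: a = 568, b = 362, c = 1688, d = 1742.
OR = (a·d)/(b·c) = (568 × 1742) / (362 × 1688) = 989456 / 611056 = 1.61926
The odds of replication success are about 1.62 times as high in the pre-registered group.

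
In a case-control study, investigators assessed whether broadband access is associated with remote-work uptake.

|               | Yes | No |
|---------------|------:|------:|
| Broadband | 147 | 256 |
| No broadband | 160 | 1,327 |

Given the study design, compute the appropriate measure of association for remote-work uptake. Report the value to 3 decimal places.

4.762

Cells: a = 147, b = 256, c = 160, d = 1327.
This is a case-control study: participants were sampled on outcome status, so risks in the source population cannot be estimated directly — relative risk is not valid here. The odds ratio is the appropriate measure.
OR = (a·d)/(b·c) = (147 × 1327) / (256 × 160) = 195069 / 40960 = 4.76243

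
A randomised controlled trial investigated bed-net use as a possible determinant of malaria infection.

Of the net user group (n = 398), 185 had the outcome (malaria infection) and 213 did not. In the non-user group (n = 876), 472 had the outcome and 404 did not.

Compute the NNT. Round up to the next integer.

14

Risk in treated group = 185/398 = 0.46482; risk in control = 472/876 = 0.53881.
Absolute risk reduction = 0.53881 − 0.46482 = 0.07399
NNT = 1 / ARR = 1 / 0.07399 = 13.516 → round up → 14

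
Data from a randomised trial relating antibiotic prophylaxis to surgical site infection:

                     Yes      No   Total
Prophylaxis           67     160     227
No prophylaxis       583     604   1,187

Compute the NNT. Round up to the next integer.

6

Risk in treated group = 67/227 = 0.29515; risk in control = 583/1187 = 0.49115.
Absolute risk reduction = 0.49115 − 0.29515 = 0.19600
NNT = 1 / ARR = 1 / 0.19600 = 5.102 → round up → 6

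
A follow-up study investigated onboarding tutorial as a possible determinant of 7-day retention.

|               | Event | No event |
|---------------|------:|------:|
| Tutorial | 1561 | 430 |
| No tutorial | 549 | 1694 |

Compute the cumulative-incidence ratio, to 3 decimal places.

3.203

Cells: a = 1561, b = 430, c = 549, d = 1694.
Risk in exposed = 1561/1991 = 0.78403; risk in unexposed = 549/2243 = 0.24476.
RR = 0.78403 / 0.24476 = 3.20323
The risk among the exposed is 3.20 times that among the unexposed.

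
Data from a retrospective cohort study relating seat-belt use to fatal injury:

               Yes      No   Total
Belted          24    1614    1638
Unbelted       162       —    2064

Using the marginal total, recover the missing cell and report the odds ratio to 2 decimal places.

The missing cell is in the unexposed row: 2064 − 162 = 1902.
So a = 24, b = 1614, c = 162, d = 1902.
OR = (a·d)/(b·c) = (24 × 1902) / (1614 × 162) = 45648 / 261468 = 0.17458

0.17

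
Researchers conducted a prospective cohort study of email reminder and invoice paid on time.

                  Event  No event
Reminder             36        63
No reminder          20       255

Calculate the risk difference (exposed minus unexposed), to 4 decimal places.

0.2909

Cells: a = 36, b = 63, c = 20, d = 255.
Risk in exposed = 36/99 = 0.363636; risk in unexposed = 20/275 = 0.072727.
Risk difference = 0.363636 − 0.072727 = 0.290909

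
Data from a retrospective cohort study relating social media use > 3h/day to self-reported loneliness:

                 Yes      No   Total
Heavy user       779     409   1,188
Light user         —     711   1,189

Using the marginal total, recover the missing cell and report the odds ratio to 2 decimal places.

The missing cell is in the unexposed row: 1189 − 711 = 478.
So a = 779, b = 409, c = 478, d = 711.
OR = (a·d)/(b·c) = (779 × 711) / (409 × 478) = 553869 / 195502 = 2.83306

2.83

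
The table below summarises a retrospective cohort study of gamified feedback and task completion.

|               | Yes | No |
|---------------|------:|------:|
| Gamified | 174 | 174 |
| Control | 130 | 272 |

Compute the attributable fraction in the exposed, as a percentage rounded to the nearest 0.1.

35.3

Cells: a = 174, b = 174, c = 130, d = 272.
Risk in exposed = 174/348 = 0.50000; risk in unexposed = 130/402 = 0.32338.
RR = 0.50000/0.32338 = 1.54615
AR% = (RR − 1)/RR × 100 = (1.54615 − 1)/1.54615 × 100 = 35.3234%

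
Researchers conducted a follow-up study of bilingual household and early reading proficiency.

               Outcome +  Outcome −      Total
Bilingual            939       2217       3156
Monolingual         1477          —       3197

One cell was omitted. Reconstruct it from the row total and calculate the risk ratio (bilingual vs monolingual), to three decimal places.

0.644

The missing cell is in the unexposed row: 3197 − 1477 = 1720.
So a = 939, b = 2217, c = 1477, d = 1720.
RR = [a/(a+b)] / [c/(c+d)] = (939/3156) / (1477/3197) = 0.29753/0.46200 = 0.64401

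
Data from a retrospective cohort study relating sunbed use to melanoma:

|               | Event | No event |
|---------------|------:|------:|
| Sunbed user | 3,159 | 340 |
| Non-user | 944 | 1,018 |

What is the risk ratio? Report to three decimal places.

1.876

Cells: a = 3159, b = 340, c = 944, d = 1018.
Risk in exposed = 3159/3499 = 0.90283; risk in unexposed = 944/1962 = 0.48114.
RR = 0.90283 / 0.48114 = 1.87643
The risk among the exposed is 1.88 times that among the unexposed.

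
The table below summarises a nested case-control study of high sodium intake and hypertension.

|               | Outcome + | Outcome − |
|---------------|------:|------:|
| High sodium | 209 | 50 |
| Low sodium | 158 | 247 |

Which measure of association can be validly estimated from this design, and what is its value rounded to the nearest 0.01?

Cells: a = 209, b = 50, c = 158, d = 247.
This is a nested case-control study: participants were sampled on outcome status, so risks in the source population cannot be estimated directly — relative risk is not valid here. The odds ratio is the appropriate measure.
OR = (a·d)/(b·c) = (209 × 247) / (50 × 158) = 51623 / 7900 = 6.53456

6.53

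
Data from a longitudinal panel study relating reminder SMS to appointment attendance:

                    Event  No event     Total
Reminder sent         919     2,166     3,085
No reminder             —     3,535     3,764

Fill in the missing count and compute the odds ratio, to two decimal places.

The missing cell is in the unexposed row: 3764 − 3535 = 229.
So a = 919, b = 2166, c = 229, d = 3535.
OR = (a·d)/(b·c) = (919 × 3535) / (2166 × 229) = 3248665 / 496014 = 6.54954

6.55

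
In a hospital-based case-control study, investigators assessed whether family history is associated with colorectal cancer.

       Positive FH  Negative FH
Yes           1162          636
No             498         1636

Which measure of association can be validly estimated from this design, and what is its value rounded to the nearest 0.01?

6.00

Reading the table with exposure as columns: a = 1162 (Positive FH, case), b = 498 (Positive FH, non-case), c = 636 (Negative FH, case), d = 1636.
This is a hospital-based case-control study: participants were sampled on outcome status, so risks in the source population cannot be estimated directly — relative risk is not valid here. The odds ratio is the appropriate measure.
OR = (a·d)/(b·c) = (1162 × 1636) / (498 × 636) = 1901032 / 316728 = 6.00210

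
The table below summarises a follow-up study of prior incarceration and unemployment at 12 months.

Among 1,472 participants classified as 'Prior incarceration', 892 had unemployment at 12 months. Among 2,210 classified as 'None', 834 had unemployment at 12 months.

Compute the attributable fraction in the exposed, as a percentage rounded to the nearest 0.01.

From the description: a = 892, b = 580, c = 834, d = 1376.
Risk in exposed = 892/1472 = 0.60598; risk in unexposed = 834/2210 = 0.37738.
RR = 0.60598/0.37738 = 1.60577
AR% = (RR − 1)/RR × 100 = (1.60577 − 1)/1.60577 × 100 = 37.7246%

37.72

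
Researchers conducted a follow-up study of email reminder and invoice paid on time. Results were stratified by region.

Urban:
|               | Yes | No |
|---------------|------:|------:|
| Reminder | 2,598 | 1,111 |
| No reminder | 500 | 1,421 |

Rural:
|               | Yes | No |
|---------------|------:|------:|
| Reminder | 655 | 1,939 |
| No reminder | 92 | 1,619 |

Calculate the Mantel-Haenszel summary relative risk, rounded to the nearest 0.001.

2.980

RR_MH = Σ(aᵢ·n₀ᵢ/nᵢ) / Σ(cᵢ·n₁ᵢ/nᵢ), with n₁ᵢ = aᵢ+bᵢ (exposed), n₀ᵢ = cᵢ+dᵢ (unexposed), nᵢ = n₁ᵢ+n₀ᵢ.
Stratum 1 (Urban): n₁ = 3709, n₀ = 1921, n = 5630; a·n₀/n = 2598·1921/5630 = 886.4579; c·n₁/n = 500·3709/5630 = 329.3961
Stratum 2 (Rural): n₁ = 2594, n₀ = 1711, n = 4305; a·n₀/n = 655·1711/4305 = 260.3264; c·n₁/n = 92·2594/4305 = 55.4351
RR_MH = (886.4579 + 260.3264) / (329.3961 + 55.4351) = 1146.7843 / 384.8312 = 2.97997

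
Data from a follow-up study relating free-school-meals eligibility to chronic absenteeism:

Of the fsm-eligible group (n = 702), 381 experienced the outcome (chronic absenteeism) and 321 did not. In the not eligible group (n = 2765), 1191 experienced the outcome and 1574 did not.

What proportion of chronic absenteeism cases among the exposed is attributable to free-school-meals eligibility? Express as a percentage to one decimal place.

From the description: a = 381, b = 321, c = 1191, d = 1574.
Risk in exposed = 381/702 = 0.54274; risk in unexposed = 1191/2765 = 0.43074.
RR = 0.54274/0.43074 = 1.26000
AR% = (RR − 1)/RR × 100 = (1.26000 − 1)/1.26000 × 100 = 20.6350%

20.6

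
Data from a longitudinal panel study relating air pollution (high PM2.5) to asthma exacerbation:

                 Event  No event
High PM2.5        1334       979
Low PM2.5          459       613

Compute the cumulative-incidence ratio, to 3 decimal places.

1.347

Cells: a = 1334, b = 979, c = 459, d = 613.
Risk in exposed = 1334/2313 = 0.57674; risk in unexposed = 459/1072 = 0.42817.
RR = 0.57674 / 0.42817 = 1.34698
The risk among the exposed is 1.35 times that among the unexposed.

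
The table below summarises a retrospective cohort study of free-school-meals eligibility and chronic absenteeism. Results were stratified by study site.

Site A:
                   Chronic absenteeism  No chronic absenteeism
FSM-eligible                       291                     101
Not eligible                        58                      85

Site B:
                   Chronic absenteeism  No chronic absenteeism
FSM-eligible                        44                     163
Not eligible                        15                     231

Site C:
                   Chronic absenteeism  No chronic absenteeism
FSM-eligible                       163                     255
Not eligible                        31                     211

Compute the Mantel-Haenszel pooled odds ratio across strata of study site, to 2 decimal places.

OR_MH = Σ(aᵢdᵢ/nᵢ) / Σ(bᵢcᵢ/nᵢ), where nᵢ is the stratum total.
Stratum 1 (Site A): n = 535; a·d/n = 291·85/535 = 46.2336; b·c/n = 101·58/535 = 10.9495
Stratum 2 (Site B): n = 453; a·d/n = 44·231/453 = 22.4371; b·c/n = 163·15/453 = 5.3974
Stratum 3 (Site C): n = 660; a·d/n = 163·211/660 = 52.1106; b·c/n = 255·31/660 = 11.9773
OR_MH = (46.2336 + 22.4371 + 52.1106) / (10.9495 + 5.3974 + 11.9773) = 120.7813 / 28.3242 = 4.26425

4.26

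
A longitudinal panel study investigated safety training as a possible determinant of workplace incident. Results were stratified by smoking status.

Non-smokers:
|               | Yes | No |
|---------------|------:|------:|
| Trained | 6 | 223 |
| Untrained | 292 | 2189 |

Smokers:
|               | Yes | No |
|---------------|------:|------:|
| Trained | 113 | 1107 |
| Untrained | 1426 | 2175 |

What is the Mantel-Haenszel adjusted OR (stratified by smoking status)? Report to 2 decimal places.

OR_MH = Σ(aᵢdᵢ/nᵢ) / Σ(bᵢcᵢ/nᵢ), where nᵢ is the stratum total.
Stratum 1 (Non-smokers): n = 2710; a·d/n = 6·2189/2710 = 4.8465; b·c/n = 223·292/2710 = 24.0280
Stratum 2 (Smokers): n = 4821; a·d/n = 113·2175/4821 = 50.9801; b·c/n = 1107·1426/4821 = 327.4387
OR_MH = (4.8465 + 50.9801) / (24.0280 + 327.4387) = 55.8266 / 351.4667 = 0.15884

0.16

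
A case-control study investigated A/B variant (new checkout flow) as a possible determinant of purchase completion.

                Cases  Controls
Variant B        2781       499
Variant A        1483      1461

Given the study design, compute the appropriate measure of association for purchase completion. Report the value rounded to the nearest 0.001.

Cells: a = 2781, b = 499, c = 1483, d = 1461.
This is a case-control study: participants were sampled on outcome status, so risks in the source population cannot be estimated directly — relative risk is not valid here. The odds ratio is the appropriate measure.
OR = (a·d)/(b·c) = (2781 × 1461) / (499 × 1483) = 4063041 / 740017 = 5.49047

5.490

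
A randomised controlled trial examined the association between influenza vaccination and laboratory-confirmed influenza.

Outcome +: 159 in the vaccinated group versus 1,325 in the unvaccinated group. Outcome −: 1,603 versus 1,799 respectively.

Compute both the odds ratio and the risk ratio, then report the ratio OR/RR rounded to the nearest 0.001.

From the description: a = 159, b = 1603, c = 1325, d = 1799.
OR = (159·1799)/(1603·1325) = 286041/2123975 = 0.13467
Risk in exposed = 159/1762 = 0.09024; risk in unexposed = 1325/3124 = 0.42414; RR = 0.21276
OR/RR = 0.13467 / 0.21276 = 0.63298
The outcome is not rare, so the OR lies further from 1 than the RR.

0.633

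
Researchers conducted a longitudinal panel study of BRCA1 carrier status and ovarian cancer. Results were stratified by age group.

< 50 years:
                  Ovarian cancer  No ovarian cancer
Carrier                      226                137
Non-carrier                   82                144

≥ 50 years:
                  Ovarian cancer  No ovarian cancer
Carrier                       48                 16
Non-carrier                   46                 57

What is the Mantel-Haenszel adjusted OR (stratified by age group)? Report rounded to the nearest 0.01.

OR_MH = Σ(aᵢdᵢ/nᵢ) / Σ(bᵢcᵢ/nᵢ), where nᵢ is the stratum total.
Stratum 1 (< 50 years): n = 589; a·d/n = 226·144/589 = 55.2530; b·c/n = 137·82/589 = 19.0730
Stratum 2 (≥ 50 years): n = 167; a·d/n = 48·57/167 = 16.3832; b·c/n = 16·46/167 = 4.4072
OR_MH = (55.2530 + 16.3832) / (19.0730 + 4.4072) = 71.6362 / 23.4802 = 3.05092

3.05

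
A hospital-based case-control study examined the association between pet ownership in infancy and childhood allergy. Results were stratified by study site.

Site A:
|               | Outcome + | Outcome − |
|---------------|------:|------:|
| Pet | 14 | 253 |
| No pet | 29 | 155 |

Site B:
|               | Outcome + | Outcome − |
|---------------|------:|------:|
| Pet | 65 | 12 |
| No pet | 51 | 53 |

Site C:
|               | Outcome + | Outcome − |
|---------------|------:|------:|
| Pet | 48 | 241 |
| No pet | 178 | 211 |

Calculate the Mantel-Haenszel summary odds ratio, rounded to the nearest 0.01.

0.47

OR_MH = Σ(aᵢdᵢ/nᵢ) / Σ(bᵢcᵢ/nᵢ), where nᵢ is the stratum total.
Stratum 1 (Site A): n = 451; a·d/n = 14·155/451 = 4.8115; b·c/n = 253·29/451 = 16.2683
Stratum 2 (Site B): n = 181; a·d/n = 65·53/181 = 19.0331; b·c/n = 12·51/181 = 3.3812
Stratum 3 (Site C): n = 678; a·d/n = 48·211/678 = 14.9381; b·c/n = 241·178/678 = 63.2714
OR_MH = (4.8115 + 19.0331 + 14.9381) / (16.2683 + 3.3812 + 63.2714) = 38.7827 / 82.9209 = 0.46771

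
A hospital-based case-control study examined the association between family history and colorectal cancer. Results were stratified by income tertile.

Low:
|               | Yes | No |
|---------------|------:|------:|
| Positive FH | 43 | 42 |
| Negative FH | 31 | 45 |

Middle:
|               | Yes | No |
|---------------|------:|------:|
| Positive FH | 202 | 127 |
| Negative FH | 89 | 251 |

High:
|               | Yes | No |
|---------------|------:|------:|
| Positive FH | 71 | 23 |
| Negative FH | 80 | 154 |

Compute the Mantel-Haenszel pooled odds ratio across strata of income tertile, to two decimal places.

OR_MH = Σ(aᵢdᵢ/nᵢ) / Σ(bᵢcᵢ/nᵢ), where nᵢ is the stratum total.
Stratum 1 (Low): n = 161; a·d/n = 43·45/161 = 12.0186; b·c/n = 42·31/161 = 8.0870
Stratum 2 (Middle): n = 669; a·d/n = 202·251/669 = 75.7877; b·c/n = 127·89/669 = 16.8954
Stratum 3 (High): n = 328; a·d/n = 71·154/328 = 33.3354; b·c/n = 23·80/328 = 5.6098
OR_MH = (12.0186 + 75.7877 + 33.3354) / (8.0870 + 16.8954 + 5.6098) = 121.1417 / 30.5921 = 3.95991

3.96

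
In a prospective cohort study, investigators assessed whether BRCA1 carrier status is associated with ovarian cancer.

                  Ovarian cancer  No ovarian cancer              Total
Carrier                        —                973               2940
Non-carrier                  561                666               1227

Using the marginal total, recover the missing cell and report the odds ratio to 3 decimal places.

The missing cell is in the exposed row: 2940 − 973 = 1967.
So a = 1967, b = 973, c = 561, d = 666.
OR = (a·d)/(b·c) = (1967 × 666) / (973 × 561) = 1310022 / 545853 = 2.39995

2.400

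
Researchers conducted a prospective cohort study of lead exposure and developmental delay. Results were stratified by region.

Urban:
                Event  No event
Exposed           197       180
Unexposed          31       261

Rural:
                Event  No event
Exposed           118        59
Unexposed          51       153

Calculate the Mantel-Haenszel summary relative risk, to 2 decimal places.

3.62

RR_MH = Σ(aᵢ·n₀ᵢ/nᵢ) / Σ(cᵢ·n₁ᵢ/nᵢ), with n₁ᵢ = aᵢ+bᵢ (exposed), n₀ᵢ = cᵢ+dᵢ (unexposed), nᵢ = n₁ᵢ+n₀ᵢ.
Stratum 1 (Urban): n₁ = 377, n₀ = 292, n = 669; a·n₀/n = 197·292/669 = 85.9851; c·n₁/n = 31·377/669 = 17.4694
Stratum 2 (Rural): n₁ = 177, n₀ = 204, n = 381; a·n₀/n = 118·204/381 = 63.1811; c·n₁/n = 51·177/381 = 23.6929
RR_MH = (85.9851 + 63.1811) / (17.4694 + 23.6929) = 149.1662 / 41.1623 = 3.62386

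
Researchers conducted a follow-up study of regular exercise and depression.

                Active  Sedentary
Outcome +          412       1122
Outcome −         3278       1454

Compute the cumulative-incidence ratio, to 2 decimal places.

0.26

Reading the table with exposure as columns: a = 412 (Active, case), b = 3278 (Active, non-case), c = 1122 (Sedentary, case), d = 1454.
Risk in exposed = 412/3690 = 0.11165; risk in unexposed = 1122/2576 = 0.43556.
RR = 0.11165 / 0.43556 = 0.25634
The risk is 74% lower among the exposed than among the unexposed.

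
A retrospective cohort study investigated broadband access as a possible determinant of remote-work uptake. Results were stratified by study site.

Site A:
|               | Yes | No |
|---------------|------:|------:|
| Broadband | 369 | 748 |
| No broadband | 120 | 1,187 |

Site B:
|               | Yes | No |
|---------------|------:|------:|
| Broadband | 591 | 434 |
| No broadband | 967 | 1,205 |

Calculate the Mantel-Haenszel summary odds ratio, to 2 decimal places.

OR_MH = Σ(aᵢdᵢ/nᵢ) / Σ(bᵢcᵢ/nᵢ), where nᵢ is the stratum total.
Stratum 1 (Site A): n = 2424; a·d/n = 369·1187/2424 = 180.6943; b·c/n = 748·120/2424 = 37.0297
Stratum 2 (Site B): n = 3197; a·d/n = 591·1205/3197 = 222.7573; b·c/n = 434·967/3197 = 131.2724
OR_MH = (180.6943 + 222.7573) / (37.0297 + 131.2724) = 403.4516 / 168.3021 = 2.39719

2.40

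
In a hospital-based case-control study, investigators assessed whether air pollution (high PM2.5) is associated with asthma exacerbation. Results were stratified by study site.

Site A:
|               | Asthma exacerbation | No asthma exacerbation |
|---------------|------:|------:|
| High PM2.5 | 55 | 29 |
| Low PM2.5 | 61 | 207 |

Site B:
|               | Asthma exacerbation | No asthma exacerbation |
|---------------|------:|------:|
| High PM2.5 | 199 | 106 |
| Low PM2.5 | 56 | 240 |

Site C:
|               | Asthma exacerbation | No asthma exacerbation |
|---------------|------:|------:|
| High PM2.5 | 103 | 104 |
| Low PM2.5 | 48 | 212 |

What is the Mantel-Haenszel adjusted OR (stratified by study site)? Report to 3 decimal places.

OR_MH = Σ(aᵢdᵢ/nᵢ) / Σ(bᵢcᵢ/nᵢ), where nᵢ is the stratum total.
Stratum 1 (Site A): n = 352; a·d/n = 55·207/352 = 32.3438; b·c/n = 29·61/352 = 5.0256
Stratum 2 (Site B): n = 601; a·d/n = 199·240/601 = 79.4676; b·c/n = 106·56/601 = 9.8769
Stratum 3 (Site C): n = 467; a·d/n = 103·212/467 = 46.7580; b·c/n = 104·48/467 = 10.6895
OR_MH = (32.3438 + 79.4676 + 46.7580) / (5.0256 + 9.8769 + 10.6895) = 158.5693 / 25.5919 = 6.19606

6.196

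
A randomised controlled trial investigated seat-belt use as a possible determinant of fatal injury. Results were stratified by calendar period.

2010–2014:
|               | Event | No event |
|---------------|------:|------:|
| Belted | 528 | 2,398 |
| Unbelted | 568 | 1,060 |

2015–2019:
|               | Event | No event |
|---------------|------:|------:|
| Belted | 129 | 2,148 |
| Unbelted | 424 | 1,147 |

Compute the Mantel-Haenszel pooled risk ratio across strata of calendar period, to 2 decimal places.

0.39

RR_MH = Σ(aᵢ·n₀ᵢ/nᵢ) / Σ(cᵢ·n₁ᵢ/nᵢ), with n₁ᵢ = aᵢ+bᵢ (exposed), n₀ᵢ = cᵢ+dᵢ (unexposed), nᵢ = n₁ᵢ+n₀ᵢ.
Stratum 1 (2010–2014): n₁ = 2926, n₀ = 1628, n = 4554; a·n₀/n = 528·1628/4554 = 188.7536; c·n₁/n = 568·2926/4554 = 364.9469
Stratum 2 (2015–2019): n₁ = 2277, n₀ = 1571, n = 3848; a·n₀/n = 129·1571/3848 = 52.6661; c·n₁/n = 424·2277/3848 = 250.8960
RR_MH = (188.7536 + 52.6661) / (364.9469 + 250.8960) = 241.4197 / 615.8429 = 0.39202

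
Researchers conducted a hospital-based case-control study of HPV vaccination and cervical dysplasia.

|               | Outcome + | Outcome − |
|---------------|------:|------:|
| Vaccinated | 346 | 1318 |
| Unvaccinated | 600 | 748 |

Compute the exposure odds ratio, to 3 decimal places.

0.327

Cells: a = 346, b = 1318, c = 600, d = 748.
OR = (a·d)/(b·c) = (346 × 748) / (1318 × 600) = 258808 / 790800 = 0.32727
Exposure is associated with lower odds of cervical dysplasia (OR = 0.33 < 1).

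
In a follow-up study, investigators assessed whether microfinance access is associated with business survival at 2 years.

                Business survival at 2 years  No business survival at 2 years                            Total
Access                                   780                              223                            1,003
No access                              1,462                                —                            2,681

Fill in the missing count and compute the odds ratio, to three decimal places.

2.916

The missing cell is in the unexposed row: 2681 − 1462 = 1219.
So a = 780, b = 223, c = 1462, d = 1219.
OR = (a·d)/(b·c) = (780 × 1219) / (223 × 1462) = 950820 / 326026 = 2.91639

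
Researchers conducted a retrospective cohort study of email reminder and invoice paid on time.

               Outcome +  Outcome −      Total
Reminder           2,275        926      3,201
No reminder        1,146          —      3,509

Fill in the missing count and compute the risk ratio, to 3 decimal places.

2.176

The missing cell is in the unexposed row: 3509 − 1146 = 2363.
So a = 2275, b = 926, c = 1146, d = 2363.
RR = [a/(a+b)] / [c/(c+d)] = (2275/3201) / (1146/3509) = 0.71072/0.32659 = 2.17618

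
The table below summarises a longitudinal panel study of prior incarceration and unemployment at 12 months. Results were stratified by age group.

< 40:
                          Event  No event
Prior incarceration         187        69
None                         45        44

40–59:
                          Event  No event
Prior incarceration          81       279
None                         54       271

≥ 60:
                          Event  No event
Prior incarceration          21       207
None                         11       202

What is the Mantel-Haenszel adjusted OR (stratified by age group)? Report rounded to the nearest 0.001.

1.812

OR_MH = Σ(aᵢdᵢ/nᵢ) / Σ(bᵢcᵢ/nᵢ), where nᵢ is the stratum total.
Stratum 1 (< 40): n = 345; a·d/n = 187·44/345 = 23.8493; b·c/n = 69·45/345 = 9.0000
Stratum 2 (40–59): n = 685; a·d/n = 81·271/685 = 32.0453; b·c/n = 279·54/685 = 21.9942
Stratum 3 (≥ 60): n = 441; a·d/n = 21·202/441 = 9.6190; b·c/n = 207·11/441 = 5.1633
OR_MH = (23.8493 + 32.0453 + 9.6190) / (9.0000 + 21.9942 + 5.1633) = 65.5136 / 36.1574 = 1.81190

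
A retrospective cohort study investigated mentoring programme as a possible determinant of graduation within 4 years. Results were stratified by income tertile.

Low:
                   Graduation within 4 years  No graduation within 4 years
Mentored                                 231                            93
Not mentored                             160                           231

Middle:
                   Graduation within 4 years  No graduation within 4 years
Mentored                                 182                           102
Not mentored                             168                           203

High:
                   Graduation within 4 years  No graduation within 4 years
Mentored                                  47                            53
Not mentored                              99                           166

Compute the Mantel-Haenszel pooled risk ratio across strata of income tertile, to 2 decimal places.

RR_MH = Σ(aᵢ·n₀ᵢ/nᵢ) / Σ(cᵢ·n₁ᵢ/nᵢ), with n₁ᵢ = aᵢ+bᵢ (exposed), n₀ᵢ = cᵢ+dᵢ (unexposed), nᵢ = n₁ᵢ+n₀ᵢ.
Stratum 1 (Low): n₁ = 324, n₀ = 391, n = 715; a·n₀/n = 231·391/715 = 126.3231; c·n₁/n = 160·324/715 = 72.5035
Stratum 2 (Middle): n₁ = 284, n₀ = 371, n = 655; a·n₀/n = 182·371/655 = 103.0870; c·n₁/n = 168·284/655 = 72.8427
Stratum 3 (High): n₁ = 100, n₀ = 265, n = 365; a·n₀/n = 47·265/365 = 34.1233; c·n₁/n = 99·100/365 = 27.1233
RR_MH = (126.3231 + 103.0870 + 34.1233) / (72.5035 + 72.8427 + 27.1233) = 263.5334 / 172.4695 = 1.52800

1.53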